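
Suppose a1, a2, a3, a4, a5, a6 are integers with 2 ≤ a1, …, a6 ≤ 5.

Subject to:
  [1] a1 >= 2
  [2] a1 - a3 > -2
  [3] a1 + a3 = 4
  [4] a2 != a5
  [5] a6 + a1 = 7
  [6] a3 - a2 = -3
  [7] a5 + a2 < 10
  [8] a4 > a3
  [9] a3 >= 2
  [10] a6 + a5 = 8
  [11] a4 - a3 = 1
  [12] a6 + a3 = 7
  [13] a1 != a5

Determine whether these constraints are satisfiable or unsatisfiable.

Take a1 = 2, a2 = 5, a3 = 2, a4 = 3, a5 = 3, a6 = 5. Then constraint 2: a1 - a3 = 0; constraint 3: a1 + a3 = 4; constraint 5: a6 + a1 = 7, and every other listed constraint is also met.

Satisfiable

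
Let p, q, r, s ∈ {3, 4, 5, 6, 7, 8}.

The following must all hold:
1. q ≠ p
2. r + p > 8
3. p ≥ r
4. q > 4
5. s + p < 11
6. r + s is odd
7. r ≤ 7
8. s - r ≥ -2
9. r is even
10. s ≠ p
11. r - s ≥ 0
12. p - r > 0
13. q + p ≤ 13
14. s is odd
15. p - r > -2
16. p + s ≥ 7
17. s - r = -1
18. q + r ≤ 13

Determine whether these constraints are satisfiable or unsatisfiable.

Satisfiable

Try p = 5, q = 7, r = 4, s = 3.
Check constraint 2: r + p = 9; constraint 5: s + p = 8; constraint 8: s - r = -1. The remaining constraints are straightforward to verify.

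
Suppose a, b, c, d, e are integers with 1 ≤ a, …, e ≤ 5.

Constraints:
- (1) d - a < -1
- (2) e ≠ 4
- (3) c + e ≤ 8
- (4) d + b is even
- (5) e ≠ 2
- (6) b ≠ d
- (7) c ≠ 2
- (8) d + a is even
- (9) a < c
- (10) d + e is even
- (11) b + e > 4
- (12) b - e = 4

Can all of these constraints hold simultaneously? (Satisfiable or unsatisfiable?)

Satisfiable

One satisfying assignment is a = 3, b = 5, c = 4, d = 1, e = 1.
For the less obvious constraints — constraint 1: d - a = -2; constraint 3: c + e = 5 — and the others hold by inspection.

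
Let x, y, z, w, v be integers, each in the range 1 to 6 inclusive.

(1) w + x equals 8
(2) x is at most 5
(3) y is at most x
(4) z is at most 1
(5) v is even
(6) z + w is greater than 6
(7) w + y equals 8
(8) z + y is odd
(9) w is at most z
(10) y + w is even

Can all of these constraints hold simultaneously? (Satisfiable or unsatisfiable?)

Unsatisfiable

From constraints 4 and 9: w ≤ z ≤ 1. From constraints 2 and 3: y ≤ x ≤ 5. Hence w + y ≤ 6. But constraint 7 requires w + y = 8, and 8 > 6. Contradiction.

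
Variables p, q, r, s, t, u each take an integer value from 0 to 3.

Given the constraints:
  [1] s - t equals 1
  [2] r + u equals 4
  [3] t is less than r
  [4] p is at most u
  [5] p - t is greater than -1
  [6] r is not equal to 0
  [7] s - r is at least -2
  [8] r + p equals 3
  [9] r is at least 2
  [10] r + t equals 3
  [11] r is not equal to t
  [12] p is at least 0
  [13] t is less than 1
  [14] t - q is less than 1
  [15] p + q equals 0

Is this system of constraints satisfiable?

Try p = 0, q = 0, r = 3, s = 1, t = 0, u = 1.
Check constraint 1: s - t = 1; constraint 2: r + u = 4. The remaining constraints are straightforward to verify.

Satisfiable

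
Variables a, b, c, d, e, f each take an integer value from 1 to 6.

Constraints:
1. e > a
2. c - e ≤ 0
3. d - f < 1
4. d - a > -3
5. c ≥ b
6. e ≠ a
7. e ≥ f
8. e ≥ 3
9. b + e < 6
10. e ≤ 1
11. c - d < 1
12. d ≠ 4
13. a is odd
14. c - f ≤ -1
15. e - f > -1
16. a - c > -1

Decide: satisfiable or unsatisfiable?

Unsatisfiable

From constraint 8: e ≥ 3. From constraint 10: e ≤ 1. But 1 < 3, so no value of e works.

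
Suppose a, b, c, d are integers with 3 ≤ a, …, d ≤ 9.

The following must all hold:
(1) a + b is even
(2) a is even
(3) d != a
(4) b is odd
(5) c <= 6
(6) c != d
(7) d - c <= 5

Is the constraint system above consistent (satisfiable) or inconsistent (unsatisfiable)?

Unsatisfiable

Constraint 2 makes a even and constraint 4 makes b odd, so a + b must be odd. Constraint 1 says a + b is even — contradiction.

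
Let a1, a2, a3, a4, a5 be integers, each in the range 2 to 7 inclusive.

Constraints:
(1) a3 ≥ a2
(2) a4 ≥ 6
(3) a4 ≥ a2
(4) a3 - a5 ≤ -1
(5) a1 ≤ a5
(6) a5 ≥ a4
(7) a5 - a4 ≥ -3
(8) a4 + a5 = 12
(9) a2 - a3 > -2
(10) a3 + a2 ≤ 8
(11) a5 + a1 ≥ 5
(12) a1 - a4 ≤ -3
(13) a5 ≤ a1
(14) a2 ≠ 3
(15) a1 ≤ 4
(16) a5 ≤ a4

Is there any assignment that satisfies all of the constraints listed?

Unsatisfiable

From constraints 2 and 6: a5 ≥ a4 and a4 ≥ 6, so a5 ≥ 6. From constraints 13 and 15: a5 ≤ a1 and a1 ≤ 4, so a5 ≤ 4. But 4 < 6, so no value of a5 works.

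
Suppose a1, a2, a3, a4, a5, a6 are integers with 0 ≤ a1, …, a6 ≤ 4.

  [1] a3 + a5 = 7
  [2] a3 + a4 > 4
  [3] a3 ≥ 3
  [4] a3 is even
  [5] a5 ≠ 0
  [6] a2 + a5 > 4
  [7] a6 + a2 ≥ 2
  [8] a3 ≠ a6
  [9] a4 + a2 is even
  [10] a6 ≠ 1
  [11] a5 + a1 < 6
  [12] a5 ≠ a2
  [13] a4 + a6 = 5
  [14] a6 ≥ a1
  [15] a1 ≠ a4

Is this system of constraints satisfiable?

Setting (a1, a2, a3, a4, a5, a6) = (0, 2, 4, 2, 3, 3) satisfies everything: constraint 1: a3 + a5 = 7; constraint 2: a3 + a4 = 6; constraint 6: a2 + a5 = 5, and the others follow.

Satisfiable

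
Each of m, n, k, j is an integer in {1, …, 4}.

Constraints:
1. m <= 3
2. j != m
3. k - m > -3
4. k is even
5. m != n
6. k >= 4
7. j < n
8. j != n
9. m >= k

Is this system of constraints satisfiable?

From constraint 6: k ≥ 4. From constraints 1 and 9: k ≤ m and m ≤ 3, so k ≤ 3. But 3 < 4, so no value of k works.

Unsatisfiable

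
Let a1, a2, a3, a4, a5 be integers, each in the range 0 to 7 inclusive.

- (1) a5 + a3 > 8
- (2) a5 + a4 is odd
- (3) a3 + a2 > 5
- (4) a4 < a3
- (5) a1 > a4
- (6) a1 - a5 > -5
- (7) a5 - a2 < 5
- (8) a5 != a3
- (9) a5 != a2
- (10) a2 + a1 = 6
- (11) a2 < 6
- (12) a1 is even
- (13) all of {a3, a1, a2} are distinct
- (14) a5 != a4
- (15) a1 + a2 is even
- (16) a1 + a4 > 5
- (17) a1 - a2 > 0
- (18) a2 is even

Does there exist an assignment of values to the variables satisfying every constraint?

Setting (a1, a2, a3, a4, a5) = (4, 2, 5, 3, 6) satisfies everything: constraint 1: a5 + a3 = 11; constraint 3: a3 + a2 = 7; constraint 6: a1 - a5 = -2, and the others follow.

Satisfiable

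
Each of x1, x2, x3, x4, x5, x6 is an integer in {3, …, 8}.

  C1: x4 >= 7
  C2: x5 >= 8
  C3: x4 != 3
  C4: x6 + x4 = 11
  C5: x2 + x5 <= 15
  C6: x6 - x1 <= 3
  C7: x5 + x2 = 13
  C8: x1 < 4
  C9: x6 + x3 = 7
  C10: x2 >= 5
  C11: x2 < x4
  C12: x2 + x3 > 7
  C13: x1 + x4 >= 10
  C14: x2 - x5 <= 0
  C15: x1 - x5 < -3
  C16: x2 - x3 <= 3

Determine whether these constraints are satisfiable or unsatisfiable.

Try x1 = 3, x2 = 5, x3 = 3, x4 = 7, x5 = 8, x6 = 4.
Check constraint 4: x6 + x4 = 11; constraint 5: x2 + x5 = 13; constraint 6: x6 - x1 = 1. The remaining constraints are straightforward to verify.

Satisfiable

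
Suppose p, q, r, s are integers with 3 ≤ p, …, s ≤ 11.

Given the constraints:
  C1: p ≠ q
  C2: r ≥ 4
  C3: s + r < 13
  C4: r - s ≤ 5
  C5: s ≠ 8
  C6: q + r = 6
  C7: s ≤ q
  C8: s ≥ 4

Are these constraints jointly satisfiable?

From constraints 7 and 8: q ≥ s ≥ 4. From constraint 2: r ≥ 4. Hence q + r ≥ 8. But constraint 6 requires q + r = 6, and 6 < 8. Contradiction.

Unsatisfiable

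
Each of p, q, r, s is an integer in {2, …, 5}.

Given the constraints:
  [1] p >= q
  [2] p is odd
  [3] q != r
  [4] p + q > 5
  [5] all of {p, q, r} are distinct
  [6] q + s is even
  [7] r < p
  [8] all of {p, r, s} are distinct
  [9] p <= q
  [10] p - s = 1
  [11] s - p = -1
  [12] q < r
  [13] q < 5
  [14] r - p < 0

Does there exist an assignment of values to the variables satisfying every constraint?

Constraints 7, 9, and 12 give r < p, p ≤ q, q < r. Chaining: r < p ≤ q < r, which forces r < r — impossible.

Unsatisfiable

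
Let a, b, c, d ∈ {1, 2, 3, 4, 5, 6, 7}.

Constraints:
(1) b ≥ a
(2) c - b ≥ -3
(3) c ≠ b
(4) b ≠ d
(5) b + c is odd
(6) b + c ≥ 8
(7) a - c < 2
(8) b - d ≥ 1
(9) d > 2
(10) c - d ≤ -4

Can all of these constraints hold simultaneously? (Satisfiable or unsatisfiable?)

Unsatisfiable

Constraints 2, 8, and 10 give b − d ≥ 1, d − c ≥ 4, c − b ≥ -3.
Adding all 3 inequalities: the left sides telescope to 0, and the right sides sum to 1 + 4 + (-3) = 2. So 0 ≥ 2, which is false.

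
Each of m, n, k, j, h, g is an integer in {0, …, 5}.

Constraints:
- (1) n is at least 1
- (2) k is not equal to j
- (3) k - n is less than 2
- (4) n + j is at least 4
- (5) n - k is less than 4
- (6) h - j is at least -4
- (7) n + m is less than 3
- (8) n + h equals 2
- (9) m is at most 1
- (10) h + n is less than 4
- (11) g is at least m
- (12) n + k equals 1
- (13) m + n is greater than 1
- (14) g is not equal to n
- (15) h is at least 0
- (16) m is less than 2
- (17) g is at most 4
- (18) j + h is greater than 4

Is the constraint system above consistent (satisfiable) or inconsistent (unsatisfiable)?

Take m = 1, n = 1, k = 0, j = 5, h = 1, g = 4. Then constraint 3: k - n = -1; constraint 4: n + j = 6; constraint 5: n - k = 1, and every other listed constraint is also met.

Satisfiable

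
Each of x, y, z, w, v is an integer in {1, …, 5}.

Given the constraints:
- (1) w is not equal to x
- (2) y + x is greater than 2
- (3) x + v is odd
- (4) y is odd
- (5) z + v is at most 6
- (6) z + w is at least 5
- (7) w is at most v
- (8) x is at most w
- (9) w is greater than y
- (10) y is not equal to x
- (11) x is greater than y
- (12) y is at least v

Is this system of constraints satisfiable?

Constraints 7, 8, 11, and 12 give x ≤ w, w ≤ v, v ≤ y, y < x. Chaining: x ≤ w ≤ v ≤ y < x, which forces x < x — impossible.

Unsatisfiable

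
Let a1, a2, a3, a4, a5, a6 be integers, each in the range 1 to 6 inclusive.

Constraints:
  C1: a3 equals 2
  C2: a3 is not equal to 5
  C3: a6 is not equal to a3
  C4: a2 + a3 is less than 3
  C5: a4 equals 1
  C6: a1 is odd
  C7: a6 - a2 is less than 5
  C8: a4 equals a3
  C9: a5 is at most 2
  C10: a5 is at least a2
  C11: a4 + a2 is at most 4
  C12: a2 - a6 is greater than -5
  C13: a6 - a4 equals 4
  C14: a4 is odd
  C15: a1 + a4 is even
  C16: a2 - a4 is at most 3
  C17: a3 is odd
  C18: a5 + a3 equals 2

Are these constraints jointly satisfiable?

Unsatisfiable

Constraint 5 fixes a4 = 1 and constraint 1 fixes a3 = 2, but constraint 8 requires a4 = a3. Since 1 ≠ 2, contradiction.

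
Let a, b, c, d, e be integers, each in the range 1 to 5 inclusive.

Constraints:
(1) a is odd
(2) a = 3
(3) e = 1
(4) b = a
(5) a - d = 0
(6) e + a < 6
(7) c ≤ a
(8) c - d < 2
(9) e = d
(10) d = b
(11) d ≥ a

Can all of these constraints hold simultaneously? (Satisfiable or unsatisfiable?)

Unsatisfiable

Constraint 3 fixes e = 1 and constraint 2 fixes a = 3. Constraints 4, 9, and 10 give e = d = b = a, so e = a. But 1 ≠ 3 — contradiction.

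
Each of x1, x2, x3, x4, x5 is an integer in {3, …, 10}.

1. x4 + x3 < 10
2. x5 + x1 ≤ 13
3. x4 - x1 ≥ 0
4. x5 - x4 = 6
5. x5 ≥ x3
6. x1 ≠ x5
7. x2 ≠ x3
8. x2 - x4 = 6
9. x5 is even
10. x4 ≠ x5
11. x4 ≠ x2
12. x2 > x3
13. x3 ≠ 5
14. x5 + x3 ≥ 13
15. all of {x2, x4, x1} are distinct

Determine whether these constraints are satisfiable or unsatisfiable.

Satisfiable

Setting (x1, x2, x3, x4, x5) = (3, 10, 3, 4, 10) satisfies everything: constraint 1: x4 + x3 = 7; constraint 2: x5 + x1 = 13, and the others follow.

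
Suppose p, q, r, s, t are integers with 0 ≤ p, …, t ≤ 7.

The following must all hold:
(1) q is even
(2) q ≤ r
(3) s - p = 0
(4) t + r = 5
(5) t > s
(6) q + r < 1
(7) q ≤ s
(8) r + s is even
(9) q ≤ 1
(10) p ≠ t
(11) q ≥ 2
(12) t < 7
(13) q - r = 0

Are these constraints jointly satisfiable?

Unsatisfiable

From constraint 11: q ≥ 2. From constraint 9: q ≤ 1. But 1 < 2, so no value of q works.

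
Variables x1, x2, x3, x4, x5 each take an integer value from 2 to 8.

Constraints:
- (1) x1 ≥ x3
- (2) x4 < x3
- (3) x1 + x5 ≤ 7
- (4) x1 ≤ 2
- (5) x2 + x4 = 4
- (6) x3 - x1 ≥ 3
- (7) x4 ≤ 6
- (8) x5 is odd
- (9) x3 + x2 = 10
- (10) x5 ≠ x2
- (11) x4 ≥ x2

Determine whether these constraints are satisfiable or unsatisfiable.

Unsatisfiable

From constraints 1 and 4: x3 ≤ x1 ≤ 2. From constraints 7 and 11: x2 ≤ x4 ≤ 6. Hence x3 + x2 ≤ 8. But constraint 9 requires x3 + x2 = 10, and 10 > 8. Contradiction.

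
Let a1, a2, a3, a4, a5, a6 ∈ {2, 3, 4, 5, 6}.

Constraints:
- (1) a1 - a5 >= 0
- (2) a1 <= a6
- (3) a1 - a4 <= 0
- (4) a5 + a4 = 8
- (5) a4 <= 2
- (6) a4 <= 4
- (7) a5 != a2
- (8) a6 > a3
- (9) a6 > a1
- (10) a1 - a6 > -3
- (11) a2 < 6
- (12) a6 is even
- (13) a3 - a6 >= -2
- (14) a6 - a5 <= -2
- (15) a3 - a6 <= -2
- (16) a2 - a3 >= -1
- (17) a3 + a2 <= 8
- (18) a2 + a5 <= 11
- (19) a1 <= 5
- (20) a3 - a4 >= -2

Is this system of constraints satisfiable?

Constraints 1, 3, 14, 15, and 20 give a1 − a5 ≥ 0, a5 − a6 ≥ 2, a6 − a3 ≥ 2, a3 − a4 ≥ -2, a4 − a1 ≥ 0.
Adding all 5 inequalities: the left sides telescope to 0, and the right sides sum to 0 + 2 + 2 + (-2) + 0 = 2. So 0 ≥ 2, which is false.

Unsatisfiable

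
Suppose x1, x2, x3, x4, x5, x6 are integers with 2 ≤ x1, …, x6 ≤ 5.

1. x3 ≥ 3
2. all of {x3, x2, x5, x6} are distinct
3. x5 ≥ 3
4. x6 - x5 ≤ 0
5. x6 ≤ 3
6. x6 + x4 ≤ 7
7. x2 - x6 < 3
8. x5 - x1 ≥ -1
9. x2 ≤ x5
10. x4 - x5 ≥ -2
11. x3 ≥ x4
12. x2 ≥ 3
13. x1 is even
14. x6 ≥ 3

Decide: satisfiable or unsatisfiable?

Constraints 1, 3, 12, and 14 confine each of x3, x2, x5, x6 to the 3 values {3, …, 5} (the domain already gives each ≤ 5).
Constraint 2 requires all 4 of them to be distinct, but only 3 values are available — impossible by the pigeonhole principle.

Unsatisfiable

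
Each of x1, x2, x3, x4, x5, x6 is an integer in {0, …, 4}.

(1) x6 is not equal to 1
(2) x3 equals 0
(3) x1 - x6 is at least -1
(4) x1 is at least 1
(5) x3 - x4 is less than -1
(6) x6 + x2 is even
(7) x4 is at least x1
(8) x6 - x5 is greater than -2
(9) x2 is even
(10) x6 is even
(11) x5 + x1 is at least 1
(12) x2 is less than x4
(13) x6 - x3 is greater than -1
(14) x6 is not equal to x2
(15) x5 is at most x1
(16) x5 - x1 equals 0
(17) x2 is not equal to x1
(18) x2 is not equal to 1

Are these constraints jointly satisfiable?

Satisfiable

One satisfying assignment is x1 = 2, x2 = 0, x3 = 0, x4 = 2, x5 = 2, x6 = 2.
For the less obvious constraints — constraint 3: x1 - x6 = 0; constraint 5: x3 - x4 = -2; constraint 8: x6 - x5 = 0 — and the others hold by inspection.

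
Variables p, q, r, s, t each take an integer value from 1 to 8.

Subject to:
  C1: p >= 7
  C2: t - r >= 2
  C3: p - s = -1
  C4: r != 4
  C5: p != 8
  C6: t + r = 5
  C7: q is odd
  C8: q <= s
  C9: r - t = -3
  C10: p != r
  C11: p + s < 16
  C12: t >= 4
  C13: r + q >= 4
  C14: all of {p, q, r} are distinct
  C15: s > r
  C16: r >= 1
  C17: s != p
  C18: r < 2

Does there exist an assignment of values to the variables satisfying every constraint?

Take p = 7, q = 3, r = 1, s = 8, t = 4. Then constraint 2: t - r = 3; constraint 3: p - s = -1, and every other listed constraint is also met.

Satisfiable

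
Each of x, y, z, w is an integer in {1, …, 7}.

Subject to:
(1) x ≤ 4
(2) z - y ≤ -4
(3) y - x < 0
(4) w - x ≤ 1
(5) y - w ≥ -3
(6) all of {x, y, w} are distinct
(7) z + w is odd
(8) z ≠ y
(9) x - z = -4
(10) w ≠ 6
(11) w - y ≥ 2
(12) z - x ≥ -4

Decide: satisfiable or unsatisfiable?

Constraints 2, 4, 11, and 12 give y − z ≥ 4, z − x ≥ -4, x − w ≥ -1, w − y ≥ 2.
Adding all 4 inequalities: the left sides telescope to 0, and the right sides sum to 4 + (-4) + (-1) + 2 = 1. So 0 ≥ 1, which is false.

Unsatisfiable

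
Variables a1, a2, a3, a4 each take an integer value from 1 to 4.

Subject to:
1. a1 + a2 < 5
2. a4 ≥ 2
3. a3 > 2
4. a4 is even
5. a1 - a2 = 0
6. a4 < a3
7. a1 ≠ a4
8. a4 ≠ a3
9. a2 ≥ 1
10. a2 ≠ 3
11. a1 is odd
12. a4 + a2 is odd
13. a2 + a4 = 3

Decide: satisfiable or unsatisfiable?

Satisfiable

Take a1 = 1, a2 = 1, a3 = 3, a4 = 2. Then constraint 1: a1 + a2 = 2; constraint 5: a1 - a2 = 0; constraint 13: a2 + a4 = 3, and every other listed constraint is also met.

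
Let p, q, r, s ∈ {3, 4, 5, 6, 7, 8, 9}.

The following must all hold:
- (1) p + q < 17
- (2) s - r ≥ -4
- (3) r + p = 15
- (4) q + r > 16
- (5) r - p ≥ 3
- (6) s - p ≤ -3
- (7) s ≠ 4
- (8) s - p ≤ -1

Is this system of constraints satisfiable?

Constraints 2, 5, and 6 give r − p ≥ 3, p − s ≥ 3, s − r ≥ -4.
Adding all 3 inequalities: the left sides telescope to 0, and the right sides sum to 3 + 3 + (-4) = 2. So 0 ≥ 2, which is false.

Unsatisfiable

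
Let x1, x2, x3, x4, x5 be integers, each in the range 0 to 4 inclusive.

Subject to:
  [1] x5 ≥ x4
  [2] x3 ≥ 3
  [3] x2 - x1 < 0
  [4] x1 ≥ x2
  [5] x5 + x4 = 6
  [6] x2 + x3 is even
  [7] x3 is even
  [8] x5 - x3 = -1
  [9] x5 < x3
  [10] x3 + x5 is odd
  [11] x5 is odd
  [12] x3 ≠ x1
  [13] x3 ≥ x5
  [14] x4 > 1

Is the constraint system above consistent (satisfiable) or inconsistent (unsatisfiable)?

The assignment x1 = 3, x2 = 0, x3 = 4, x4 = 3, x5 = 3 works:
  constraint 3 holds since x2 - x1 = -3.
  constraint 5 holds since x5 + x4 = 6.
The rest check out directly.

Satisfiable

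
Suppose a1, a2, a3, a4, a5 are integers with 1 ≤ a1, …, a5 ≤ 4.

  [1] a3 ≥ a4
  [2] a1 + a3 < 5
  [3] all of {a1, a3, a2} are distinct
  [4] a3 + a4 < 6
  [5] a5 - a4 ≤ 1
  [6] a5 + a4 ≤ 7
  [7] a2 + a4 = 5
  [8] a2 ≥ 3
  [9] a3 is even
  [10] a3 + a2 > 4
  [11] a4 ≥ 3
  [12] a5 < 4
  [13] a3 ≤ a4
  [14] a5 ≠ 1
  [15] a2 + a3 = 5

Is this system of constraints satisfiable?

From constraint 8: a2 ≥ 3. From constraints 1 and 11: a3 ≥ a4 ≥ 3. Hence a2 + a3 ≥ 6. But constraint 15 requires a2 + a3 = 5, and 5 < 6. Contradiction.

Unsatisfiable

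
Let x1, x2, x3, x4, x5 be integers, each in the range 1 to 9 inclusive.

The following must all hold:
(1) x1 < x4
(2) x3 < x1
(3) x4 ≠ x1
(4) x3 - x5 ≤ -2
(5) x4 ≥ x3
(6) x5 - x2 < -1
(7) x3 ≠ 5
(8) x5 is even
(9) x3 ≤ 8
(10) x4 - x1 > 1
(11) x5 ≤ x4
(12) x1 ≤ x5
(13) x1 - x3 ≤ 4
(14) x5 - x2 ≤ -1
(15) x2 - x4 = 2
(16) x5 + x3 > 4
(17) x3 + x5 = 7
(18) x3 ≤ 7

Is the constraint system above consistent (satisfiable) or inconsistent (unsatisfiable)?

Setting (x1, x2, x3, x4, x5) = (4, 8, 1, 6, 6) satisfies everything: constraint 4: x3 - x5 = -5; constraint 6: x5 - x2 = -2; constraint 10: x4 - x1 = 2, and the others follow.

Satisfiable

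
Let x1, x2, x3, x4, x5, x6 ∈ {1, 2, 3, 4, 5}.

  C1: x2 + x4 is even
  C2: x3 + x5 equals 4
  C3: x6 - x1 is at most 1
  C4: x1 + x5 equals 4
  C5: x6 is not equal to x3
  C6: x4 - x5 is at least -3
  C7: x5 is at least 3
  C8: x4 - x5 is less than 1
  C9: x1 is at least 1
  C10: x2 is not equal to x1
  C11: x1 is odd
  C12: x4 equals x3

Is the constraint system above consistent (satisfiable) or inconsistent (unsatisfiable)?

Satisfiable

One satisfying assignment is x1 = 1, x2 = 5, x3 = 1, x4 = 1, x5 = 3, x6 = 2.
For the less obvious constraints — constraint 2: x3 + x5 = 4; constraint 3: x6 - x1 = 1; constraint 4: x1 + x5 = 4 — and the others hold by inspection.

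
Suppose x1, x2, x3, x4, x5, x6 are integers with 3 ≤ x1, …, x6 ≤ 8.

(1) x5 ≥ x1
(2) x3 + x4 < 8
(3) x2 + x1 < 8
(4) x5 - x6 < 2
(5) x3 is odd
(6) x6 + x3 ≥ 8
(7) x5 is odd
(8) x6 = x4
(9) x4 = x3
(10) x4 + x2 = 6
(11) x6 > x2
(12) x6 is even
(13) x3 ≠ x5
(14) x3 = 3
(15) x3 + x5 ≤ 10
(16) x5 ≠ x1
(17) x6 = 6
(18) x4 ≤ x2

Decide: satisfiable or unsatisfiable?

Unsatisfiable

Constraint 17 fixes x6 = 6 and constraint 14 fixes x3 = 3. Constraints 8 and 9 give x6 = x4 = x3, so x6 = x3. But 6 ≠ 3 — contradiction.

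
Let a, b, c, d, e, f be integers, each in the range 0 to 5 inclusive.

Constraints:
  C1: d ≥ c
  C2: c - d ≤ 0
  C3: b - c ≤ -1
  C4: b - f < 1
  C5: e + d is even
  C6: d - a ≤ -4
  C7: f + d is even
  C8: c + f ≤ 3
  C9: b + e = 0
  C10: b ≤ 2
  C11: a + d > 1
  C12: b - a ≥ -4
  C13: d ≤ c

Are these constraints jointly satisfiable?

Constraints 2, 3, 6, and 12 give b − a ≥ -4, a − d ≥ 4, d − c ≥ 0, c − b ≥ 1.
Adding all 4 inequalities: the left sides telescope to 0, and the right sides sum to (-4) + 4 + 0 + 1 = 1. So 0 ≥ 1, which is false.

Unsatisfiable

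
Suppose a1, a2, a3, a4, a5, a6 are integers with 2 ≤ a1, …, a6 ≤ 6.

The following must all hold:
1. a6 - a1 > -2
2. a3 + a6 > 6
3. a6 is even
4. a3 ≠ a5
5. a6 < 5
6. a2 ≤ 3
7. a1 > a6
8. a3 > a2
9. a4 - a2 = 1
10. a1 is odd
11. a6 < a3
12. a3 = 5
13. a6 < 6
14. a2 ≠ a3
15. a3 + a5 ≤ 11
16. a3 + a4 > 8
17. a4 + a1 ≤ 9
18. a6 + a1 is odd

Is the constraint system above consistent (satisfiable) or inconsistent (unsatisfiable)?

Setting (a1, a2, a3, a4, a5, a6) = (3, 3, 5, 4, 3, 2) satisfies everything: constraint 1: a6 - a1 = -1; constraint 2: a3 + a6 = 7, and the others follow.

Satisfiable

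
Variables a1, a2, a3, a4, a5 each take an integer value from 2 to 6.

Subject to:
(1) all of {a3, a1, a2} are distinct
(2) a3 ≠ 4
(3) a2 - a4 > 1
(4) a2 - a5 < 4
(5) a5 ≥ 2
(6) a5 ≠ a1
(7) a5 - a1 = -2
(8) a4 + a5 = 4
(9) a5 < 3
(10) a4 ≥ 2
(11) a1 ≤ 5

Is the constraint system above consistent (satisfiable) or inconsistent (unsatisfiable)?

Take a1 = 4, a2 = 5, a3 = 2, a4 = 2, a5 = 2. Then constraint 3: a2 - a4 = 3; constraint 4: a2 - a5 = 3, and every other listed constraint is also met.

Satisfiable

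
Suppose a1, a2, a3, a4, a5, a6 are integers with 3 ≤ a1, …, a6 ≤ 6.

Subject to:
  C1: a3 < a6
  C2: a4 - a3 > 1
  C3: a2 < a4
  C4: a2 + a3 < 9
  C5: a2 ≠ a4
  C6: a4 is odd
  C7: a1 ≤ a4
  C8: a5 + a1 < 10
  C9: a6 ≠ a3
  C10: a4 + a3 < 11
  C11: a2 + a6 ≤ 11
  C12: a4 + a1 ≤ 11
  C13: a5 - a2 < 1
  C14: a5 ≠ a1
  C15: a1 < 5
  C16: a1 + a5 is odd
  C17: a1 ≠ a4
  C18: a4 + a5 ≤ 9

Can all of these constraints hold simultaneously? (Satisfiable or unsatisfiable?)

Satisfiable

Setting (a1, a2, a3, a4, a5, a6) = (4, 3, 3, 5, 3, 5) satisfies everything: constraint 2: a4 - a3 = 2; constraint 4: a2 + a3 = 6; constraint 8: a5 + a1 = 7, and the others follow.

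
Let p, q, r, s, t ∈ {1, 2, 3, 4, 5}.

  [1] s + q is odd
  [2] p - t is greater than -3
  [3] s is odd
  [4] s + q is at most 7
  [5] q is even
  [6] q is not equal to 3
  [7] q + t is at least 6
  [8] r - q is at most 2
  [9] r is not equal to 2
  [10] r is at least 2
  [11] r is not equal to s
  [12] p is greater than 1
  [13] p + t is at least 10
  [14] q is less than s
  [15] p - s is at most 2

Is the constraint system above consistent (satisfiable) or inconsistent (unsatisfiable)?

Satisfiable

One satisfying assignment is p = 5, q = 2, r = 4, s = 5, t = 5.
For the less obvious constraints — constraint 2: p - t = 0; constraint 4: s + q = 7; constraint 7: q + t = 7 — and the others hold by inspection.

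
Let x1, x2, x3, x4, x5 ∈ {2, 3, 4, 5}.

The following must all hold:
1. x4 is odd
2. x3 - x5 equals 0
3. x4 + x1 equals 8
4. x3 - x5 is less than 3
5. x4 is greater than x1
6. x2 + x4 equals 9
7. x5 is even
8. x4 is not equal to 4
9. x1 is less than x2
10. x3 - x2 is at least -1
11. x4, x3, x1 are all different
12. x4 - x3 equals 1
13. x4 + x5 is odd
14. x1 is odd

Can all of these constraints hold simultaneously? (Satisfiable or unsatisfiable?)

One satisfying assignment is x1 = 3, x2 = 4, x3 = 4, x4 = 5, x5 = 4.
For the less obvious constraints — constraint 2: x3 - x5 = 0; constraint 3: x4 + x1 = 8 — and the others hold by inspection.

Satisfiable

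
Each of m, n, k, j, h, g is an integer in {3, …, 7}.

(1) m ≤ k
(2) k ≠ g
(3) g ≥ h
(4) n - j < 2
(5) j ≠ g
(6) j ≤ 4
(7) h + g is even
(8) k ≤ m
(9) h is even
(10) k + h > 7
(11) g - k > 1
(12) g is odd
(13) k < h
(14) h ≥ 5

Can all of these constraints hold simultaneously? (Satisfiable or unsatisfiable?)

Constraint 9 makes h even and constraint 12 makes g odd, so h + g must be odd. Constraint 7 says h + g is even — contradiction.

Unsatisfiable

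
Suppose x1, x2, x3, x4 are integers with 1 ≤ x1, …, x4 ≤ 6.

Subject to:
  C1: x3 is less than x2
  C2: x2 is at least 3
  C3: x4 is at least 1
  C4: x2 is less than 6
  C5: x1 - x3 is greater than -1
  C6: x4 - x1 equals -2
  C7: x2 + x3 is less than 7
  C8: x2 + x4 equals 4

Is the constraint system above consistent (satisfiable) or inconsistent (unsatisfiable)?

Satisfiable

The assignment x1 = 3, x2 = 3, x3 = 1, x4 = 1 works:
  constraint 5 holds since x1 - x3 = 2.
  constraint 6 holds since x4 - x1 = -2.
  constraint 7 holds since x2 + x3 = 4.
The rest check out directly.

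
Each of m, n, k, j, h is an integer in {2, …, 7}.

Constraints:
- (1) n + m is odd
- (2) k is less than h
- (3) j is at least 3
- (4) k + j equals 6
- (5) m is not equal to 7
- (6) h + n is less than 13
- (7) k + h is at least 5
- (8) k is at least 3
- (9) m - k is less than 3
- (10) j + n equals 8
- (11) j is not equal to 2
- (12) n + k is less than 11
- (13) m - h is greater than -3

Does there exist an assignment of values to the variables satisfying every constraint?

Satisfiable

One satisfying assignment is m = 4, n = 5, k = 3, j = 3, h = 5.
For the less obvious constraints — constraint 4: k + j = 6; constraint 6: h + n = 10; constraint 7: k + h = 8 — and the others hold by inspection.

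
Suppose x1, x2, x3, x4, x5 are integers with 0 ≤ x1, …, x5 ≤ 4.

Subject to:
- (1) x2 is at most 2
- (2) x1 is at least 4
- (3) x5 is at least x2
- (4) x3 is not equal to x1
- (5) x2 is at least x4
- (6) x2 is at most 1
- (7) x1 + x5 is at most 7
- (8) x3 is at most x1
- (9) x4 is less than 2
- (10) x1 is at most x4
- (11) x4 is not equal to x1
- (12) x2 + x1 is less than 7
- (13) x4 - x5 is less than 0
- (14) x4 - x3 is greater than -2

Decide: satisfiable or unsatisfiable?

From constraints 2 and 10: x4 ≥ x1 and x1 ≥ 4, so x4 ≥ 4. From constraints 5 and 6: x4 ≤ x2 and x2 ≤ 1, so x4 ≤ 1. But 1 < 4, so no value of x4 works.

Unsatisfiable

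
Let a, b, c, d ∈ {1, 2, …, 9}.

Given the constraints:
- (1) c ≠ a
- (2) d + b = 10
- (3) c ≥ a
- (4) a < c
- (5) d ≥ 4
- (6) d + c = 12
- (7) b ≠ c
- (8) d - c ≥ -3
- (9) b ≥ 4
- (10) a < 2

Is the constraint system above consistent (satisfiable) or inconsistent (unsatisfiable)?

Satisfiable

Try a = 1, b = 5, c = 7, d = 5.
Check constraint 2: d + b = 10; constraint 6: d + c = 12; constraint 8: d - c = -2. The remaining constraints are straightforward to verify.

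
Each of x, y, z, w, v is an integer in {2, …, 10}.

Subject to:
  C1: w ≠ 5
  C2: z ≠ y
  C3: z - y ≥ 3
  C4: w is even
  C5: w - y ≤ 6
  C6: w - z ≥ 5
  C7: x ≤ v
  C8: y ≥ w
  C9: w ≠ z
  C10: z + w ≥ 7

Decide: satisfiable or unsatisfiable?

Unsatisfiable

Constraints 3, 5, and 6 give y − w ≥ -6, w − z ≥ 5, z − y ≥ 3.
Adding all 3 inequalities: the left sides telescope to 0, and the right sides sum to (-6) + 5 + 3 = 2. So 0 ≥ 2, which is false.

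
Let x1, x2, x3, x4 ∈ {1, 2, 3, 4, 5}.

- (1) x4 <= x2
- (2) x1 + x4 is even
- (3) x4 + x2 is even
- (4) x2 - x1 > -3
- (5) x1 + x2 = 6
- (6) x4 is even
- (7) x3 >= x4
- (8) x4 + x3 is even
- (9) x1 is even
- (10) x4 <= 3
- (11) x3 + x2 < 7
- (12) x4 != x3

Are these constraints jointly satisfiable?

Satisfiable

One satisfying assignment is x1 = 4, x2 = 2, x3 = 4, x4 = 2.
For the less obvious constraints — constraint 4: x2 - x1 = -2; constraint 5: x1 + x2 = 6; constraint 11: x3 + x2 = 6 — and the others hold by inspection.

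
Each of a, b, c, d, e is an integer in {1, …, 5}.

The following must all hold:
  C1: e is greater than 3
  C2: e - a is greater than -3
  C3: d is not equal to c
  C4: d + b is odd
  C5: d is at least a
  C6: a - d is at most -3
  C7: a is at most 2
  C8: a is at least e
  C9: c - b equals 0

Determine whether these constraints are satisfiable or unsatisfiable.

From constraint 1: e ≥ 4. From constraints 7 and 8: e ≤ a and a ≤ 2, so e ≤ 2. But 2 < 4, so no value of e works.

Unsatisfiable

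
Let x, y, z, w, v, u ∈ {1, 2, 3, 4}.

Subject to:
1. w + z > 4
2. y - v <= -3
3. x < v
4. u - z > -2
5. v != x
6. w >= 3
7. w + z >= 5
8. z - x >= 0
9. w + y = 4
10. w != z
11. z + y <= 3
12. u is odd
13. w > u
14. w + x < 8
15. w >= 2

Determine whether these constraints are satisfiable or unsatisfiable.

Satisfiable

Setting (x, y, z, w, v, u) = (2, 1, 2, 3, 4, 1) satisfies everything: constraint 1: w + z = 5; constraint 2: y - v = -3; constraint 4: u - z = -1, and the others follow.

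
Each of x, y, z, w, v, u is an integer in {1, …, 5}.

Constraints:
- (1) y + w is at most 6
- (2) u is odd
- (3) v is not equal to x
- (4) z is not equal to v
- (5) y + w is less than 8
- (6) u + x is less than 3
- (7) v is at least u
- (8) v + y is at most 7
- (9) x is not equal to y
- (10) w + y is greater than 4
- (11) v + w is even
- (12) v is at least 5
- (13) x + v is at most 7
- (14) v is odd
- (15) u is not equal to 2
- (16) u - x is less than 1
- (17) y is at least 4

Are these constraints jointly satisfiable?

Unsatisfiable

From constraint 12: v ≥ 5. From constraint 17: y ≥ 4. Hence v + y ≥ 9. But constraint 8 requires v + y ≤ 7, and 7 < 9. Contradiction.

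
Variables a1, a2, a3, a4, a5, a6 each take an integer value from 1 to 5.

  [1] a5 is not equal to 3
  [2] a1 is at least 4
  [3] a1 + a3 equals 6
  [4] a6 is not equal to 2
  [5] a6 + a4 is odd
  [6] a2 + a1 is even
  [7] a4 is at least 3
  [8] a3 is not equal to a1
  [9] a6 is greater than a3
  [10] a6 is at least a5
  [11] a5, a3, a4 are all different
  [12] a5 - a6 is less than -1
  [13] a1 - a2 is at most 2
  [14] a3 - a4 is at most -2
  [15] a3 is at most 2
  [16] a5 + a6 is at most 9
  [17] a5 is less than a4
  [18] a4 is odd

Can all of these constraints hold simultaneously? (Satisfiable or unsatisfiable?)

Satisfiable

Setting (a1, a2, a3, a4, a5, a6) = (5, 5, 1, 3, 2, 4) satisfies everything: constraint 3: a1 + a3 = 6; constraint 12: a5 - a6 = -2, and the others follow.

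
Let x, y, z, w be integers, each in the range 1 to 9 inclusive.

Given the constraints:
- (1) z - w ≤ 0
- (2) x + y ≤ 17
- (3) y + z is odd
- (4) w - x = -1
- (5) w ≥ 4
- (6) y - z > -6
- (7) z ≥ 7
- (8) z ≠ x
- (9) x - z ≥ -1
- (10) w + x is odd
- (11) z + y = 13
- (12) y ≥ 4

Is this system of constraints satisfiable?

Try x = 9, y = 5, z = 8, w = 8.
Check constraint 1: z - w = 0; constraint 2: x + y = 14; constraint 4: w - x = -1. The remaining constraints are straightforward to verify.

Satisfiable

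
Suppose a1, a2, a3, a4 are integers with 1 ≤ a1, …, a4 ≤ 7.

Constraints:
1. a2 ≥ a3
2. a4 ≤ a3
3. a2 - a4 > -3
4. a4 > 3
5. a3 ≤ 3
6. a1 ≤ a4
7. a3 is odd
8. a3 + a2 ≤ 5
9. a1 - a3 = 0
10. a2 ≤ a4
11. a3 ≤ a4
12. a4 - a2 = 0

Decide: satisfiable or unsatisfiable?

Unsatisfiable

From constraint 4: a4 ≥ 4. From constraints 2 and 5: a4 ≤ a3 and a3 ≤ 3, so a4 ≤ 3. But 3 < 4, so no value of a4 works.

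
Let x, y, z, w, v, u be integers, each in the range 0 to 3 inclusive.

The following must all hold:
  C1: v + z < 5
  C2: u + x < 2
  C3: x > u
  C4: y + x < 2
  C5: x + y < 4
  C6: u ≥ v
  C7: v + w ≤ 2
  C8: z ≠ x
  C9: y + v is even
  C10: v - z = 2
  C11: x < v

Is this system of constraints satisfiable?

Unsatisfiable

Constraints 3, 6, and 11 give x < v, v ≤ u, u < x. Chaining: x < v ≤ u < x, which forces x < x — impossible.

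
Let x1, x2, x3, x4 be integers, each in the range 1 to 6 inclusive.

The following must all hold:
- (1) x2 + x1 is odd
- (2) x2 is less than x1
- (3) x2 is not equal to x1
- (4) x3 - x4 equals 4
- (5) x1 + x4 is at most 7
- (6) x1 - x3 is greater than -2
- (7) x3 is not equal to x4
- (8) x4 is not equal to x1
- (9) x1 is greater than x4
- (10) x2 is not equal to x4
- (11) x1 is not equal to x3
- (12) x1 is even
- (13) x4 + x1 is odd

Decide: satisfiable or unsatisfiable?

Satisfiable

One satisfying assignment is x1 = 6, x2 = 5, x3 = 5, x4 = 1.
For the less obvious constraints — constraint 4: x3 - x4 = 4; constraint 5: x1 + x4 = 7 — and the others hold by inspection.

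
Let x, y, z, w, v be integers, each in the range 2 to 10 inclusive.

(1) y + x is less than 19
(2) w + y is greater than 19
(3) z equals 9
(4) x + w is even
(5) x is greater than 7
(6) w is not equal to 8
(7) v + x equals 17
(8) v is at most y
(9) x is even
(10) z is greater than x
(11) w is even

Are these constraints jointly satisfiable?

Try x = 8, y = 10, z = 9, w = 10, v = 9.
Check constraint 1: y + x = 18; constraint 2: w + y = 20; constraint 7: v + x = 17. The remaining constraints are straightforward to verify.

Satisfiable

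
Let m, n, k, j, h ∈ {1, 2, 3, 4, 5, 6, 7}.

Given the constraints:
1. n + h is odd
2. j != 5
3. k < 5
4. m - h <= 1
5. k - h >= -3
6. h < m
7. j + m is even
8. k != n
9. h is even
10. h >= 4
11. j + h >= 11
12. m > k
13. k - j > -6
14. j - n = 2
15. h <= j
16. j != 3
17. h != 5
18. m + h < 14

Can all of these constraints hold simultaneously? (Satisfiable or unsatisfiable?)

One satisfying assignment is m = 7, n = 5, k = 4, j = 7, h = 6.
For the less obvious constraints — constraint 4: m - h = 1; constraint 5: k - h = -2; constraint 11: j + h = 13 — and the others hold by inspection.

Satisfiable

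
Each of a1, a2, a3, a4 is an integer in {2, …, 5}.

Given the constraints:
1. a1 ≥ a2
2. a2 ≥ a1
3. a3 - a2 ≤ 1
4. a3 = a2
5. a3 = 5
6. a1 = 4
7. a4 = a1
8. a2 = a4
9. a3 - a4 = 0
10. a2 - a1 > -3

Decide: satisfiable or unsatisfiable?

Unsatisfiable

Constraint 5 fixes a3 = 5 and constraint 6 fixes a1 = 4. Constraints 4, 7, and 8 give a3 = a2 = a4 = a1, so a3 = a1. But 5 ≠ 4 — contradiction.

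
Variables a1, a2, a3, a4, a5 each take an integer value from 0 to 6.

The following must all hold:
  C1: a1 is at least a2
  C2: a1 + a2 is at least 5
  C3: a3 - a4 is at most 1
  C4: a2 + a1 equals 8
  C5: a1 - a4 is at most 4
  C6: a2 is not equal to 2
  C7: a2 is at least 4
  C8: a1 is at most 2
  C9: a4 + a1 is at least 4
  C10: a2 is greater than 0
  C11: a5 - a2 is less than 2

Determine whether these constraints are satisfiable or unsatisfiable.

Unsatisfiable

From constraints 1 and 7: a1 ≥ a2 and a2 ≥ 4, so a1 ≥ 4. From constraint 8: a1 ≤ 2. But 2 < 4, so no value of a1 works.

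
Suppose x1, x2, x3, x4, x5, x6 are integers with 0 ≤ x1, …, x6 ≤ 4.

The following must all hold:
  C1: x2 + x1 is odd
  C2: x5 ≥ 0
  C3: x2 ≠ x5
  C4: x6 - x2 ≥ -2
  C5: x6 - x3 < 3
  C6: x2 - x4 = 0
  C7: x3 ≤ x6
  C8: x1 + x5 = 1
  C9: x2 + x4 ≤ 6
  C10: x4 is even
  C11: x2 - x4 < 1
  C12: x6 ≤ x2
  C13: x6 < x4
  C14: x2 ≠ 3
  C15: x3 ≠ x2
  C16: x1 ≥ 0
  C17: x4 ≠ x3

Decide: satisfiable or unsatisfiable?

Satisfiable

One satisfying assignment is x1 = 1, x2 = 2, x3 = 1, x4 = 2, x5 = 0, x6 = 1.
For the less obvious constraints — constraint 4: x6 - x2 = -1; constraint 5: x6 - x3 = 0; constraint 6: x2 - x4 = 0 — and the others hold by inspection.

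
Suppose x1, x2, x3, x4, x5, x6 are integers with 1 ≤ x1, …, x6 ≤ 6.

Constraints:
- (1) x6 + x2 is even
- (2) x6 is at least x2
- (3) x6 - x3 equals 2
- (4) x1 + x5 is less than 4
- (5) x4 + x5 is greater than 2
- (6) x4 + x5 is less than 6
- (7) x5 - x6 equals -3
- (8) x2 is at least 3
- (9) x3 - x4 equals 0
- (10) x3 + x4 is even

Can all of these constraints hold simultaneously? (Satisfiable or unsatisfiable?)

Take x1 = 1, x2 = 4, x3 = 2, x4 = 2, x5 = 1, x6 = 4. Then constraint 3: x6 - x3 = 2; constraint 4: x1 + x5 = 2, and every other listed constraint is also met.

Satisfiable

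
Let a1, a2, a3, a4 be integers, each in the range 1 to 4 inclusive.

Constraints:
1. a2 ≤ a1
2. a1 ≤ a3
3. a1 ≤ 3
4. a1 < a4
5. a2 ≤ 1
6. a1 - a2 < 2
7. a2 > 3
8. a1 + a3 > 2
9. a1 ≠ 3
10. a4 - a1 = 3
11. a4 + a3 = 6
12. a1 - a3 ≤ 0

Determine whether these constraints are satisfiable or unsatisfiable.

From constraint 7: a2 ≥ 4. From constraints 1 and 3: a2 ≤ a1 and a1 ≤ 3, so a2 ≤ 3. But 3 < 4, so no value of a2 works.

Unsatisfiable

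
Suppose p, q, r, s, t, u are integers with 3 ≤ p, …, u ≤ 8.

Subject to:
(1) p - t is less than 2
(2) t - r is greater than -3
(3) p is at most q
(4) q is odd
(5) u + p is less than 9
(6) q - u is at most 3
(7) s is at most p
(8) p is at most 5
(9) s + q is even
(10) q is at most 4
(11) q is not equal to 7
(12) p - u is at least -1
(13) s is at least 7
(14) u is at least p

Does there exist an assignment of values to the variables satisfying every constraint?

From constraints 7 and 13: p ≥ s and s ≥ 7, so p ≥ 7. From constraint 8: p ≤ 5. But 5 < 7, so no value of p works.

Unsatisfiable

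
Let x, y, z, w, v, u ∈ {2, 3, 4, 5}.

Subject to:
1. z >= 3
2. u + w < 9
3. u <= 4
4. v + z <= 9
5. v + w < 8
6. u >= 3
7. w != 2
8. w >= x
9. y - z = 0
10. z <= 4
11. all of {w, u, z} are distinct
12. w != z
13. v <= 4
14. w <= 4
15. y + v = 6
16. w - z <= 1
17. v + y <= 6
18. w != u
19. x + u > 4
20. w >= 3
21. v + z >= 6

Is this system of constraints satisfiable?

Unsatisfiable

Constraints 1, 3, 6, 10, 14, and 20 confine each of w, u, z to the 2 values {3, 4}.
Constraint 11 requires all 3 of them to be distinct, but only 2 values are available — impossible by the pigeonhole principle.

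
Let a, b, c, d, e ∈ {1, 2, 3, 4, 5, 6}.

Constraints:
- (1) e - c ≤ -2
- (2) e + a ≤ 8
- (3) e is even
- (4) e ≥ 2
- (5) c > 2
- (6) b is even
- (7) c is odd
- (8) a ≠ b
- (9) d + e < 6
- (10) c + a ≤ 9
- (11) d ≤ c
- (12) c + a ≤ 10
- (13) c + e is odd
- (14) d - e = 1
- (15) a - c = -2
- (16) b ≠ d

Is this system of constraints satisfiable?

Satisfiable

The assignment a = 3, b = 2, c = 5, d = 3, e = 2 works:
  constraint 1 holds since e - c = -3.
  constraint 2 holds since e + a = 5.
  constraint 9 holds since d + e = 5.
The rest check out directly.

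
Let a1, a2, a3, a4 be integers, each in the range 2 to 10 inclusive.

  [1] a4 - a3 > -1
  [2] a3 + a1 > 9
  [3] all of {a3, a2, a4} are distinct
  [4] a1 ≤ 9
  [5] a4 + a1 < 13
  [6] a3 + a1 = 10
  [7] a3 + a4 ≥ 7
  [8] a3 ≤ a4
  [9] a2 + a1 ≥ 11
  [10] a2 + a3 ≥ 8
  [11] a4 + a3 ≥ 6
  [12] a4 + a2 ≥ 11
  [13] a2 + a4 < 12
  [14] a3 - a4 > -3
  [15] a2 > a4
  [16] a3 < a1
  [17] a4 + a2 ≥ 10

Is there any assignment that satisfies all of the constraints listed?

Setting (a1, a2, a3, a4) = (7, 7, 3, 4) satisfies everything: constraint 1: a4 - a3 = 1; constraint 2: a3 + a1 = 10; constraint 5: a4 + a1 = 11, and the others follow.

Satisfiable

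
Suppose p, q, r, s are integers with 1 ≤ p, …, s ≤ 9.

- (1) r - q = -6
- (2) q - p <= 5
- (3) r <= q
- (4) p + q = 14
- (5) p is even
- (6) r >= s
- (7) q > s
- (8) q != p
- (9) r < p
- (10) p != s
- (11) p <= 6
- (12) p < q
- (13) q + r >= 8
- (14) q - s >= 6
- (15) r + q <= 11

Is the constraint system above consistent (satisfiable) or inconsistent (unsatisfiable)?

Setting (p, q, r, s) = (6, 8, 2, 2) satisfies everything: constraint 1: r - q = -6; constraint 2: q - p = 2, and the others follow.

Satisfiable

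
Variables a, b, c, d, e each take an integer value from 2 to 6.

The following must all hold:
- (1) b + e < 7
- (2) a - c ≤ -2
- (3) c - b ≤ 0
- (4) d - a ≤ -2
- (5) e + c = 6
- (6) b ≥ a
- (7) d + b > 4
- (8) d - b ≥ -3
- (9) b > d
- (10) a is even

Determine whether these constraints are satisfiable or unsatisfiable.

Unsatisfiable

Constraints 2, 3, 4, and 8 give c − a ≥ 2, a − d ≥ 2, d − b ≥ -3, b − c ≥ 0.
Adding all 4 inequalities: the left sides telescope to 0, and the right sides sum to 2 + 2 + (-3) + 0 = 1. So 0 ≥ 1, which is false.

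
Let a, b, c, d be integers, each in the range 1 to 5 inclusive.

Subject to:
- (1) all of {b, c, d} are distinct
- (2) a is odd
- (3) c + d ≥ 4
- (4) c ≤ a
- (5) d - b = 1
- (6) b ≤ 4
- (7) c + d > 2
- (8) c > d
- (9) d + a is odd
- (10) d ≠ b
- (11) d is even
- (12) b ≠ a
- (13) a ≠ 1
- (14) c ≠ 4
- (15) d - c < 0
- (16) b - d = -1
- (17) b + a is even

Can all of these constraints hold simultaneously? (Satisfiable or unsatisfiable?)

Satisfiable

The assignment a = 3, b = 1, c = 3, d = 2 works:
  constraint 3 holds since c + d = 5.
  constraint 5 holds since d - b = 1.
  constraint 7 holds since c + d = 5.
The rest check out directly.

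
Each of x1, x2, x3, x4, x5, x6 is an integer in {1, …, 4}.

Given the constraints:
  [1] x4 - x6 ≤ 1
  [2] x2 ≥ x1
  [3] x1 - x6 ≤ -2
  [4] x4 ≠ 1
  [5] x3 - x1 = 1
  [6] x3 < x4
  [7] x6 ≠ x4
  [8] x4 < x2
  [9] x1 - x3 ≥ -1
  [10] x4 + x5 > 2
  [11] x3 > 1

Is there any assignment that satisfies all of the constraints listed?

Satisfiable

One satisfying assignment is x1 = 1, x2 = 4, x3 = 2, x4 = 3, x5 = 2, x6 = 4.
For the less obvious constraints — constraint 1: x4 - x6 = -1; constraint 3: x1 - x6 = -3 — and the others hold by inspection.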